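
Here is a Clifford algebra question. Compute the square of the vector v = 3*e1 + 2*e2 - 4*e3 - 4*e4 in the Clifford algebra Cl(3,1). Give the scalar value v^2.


v^2 = sum of c_i^2 * e_i^2
Positive signature terms (e_i^2 = +1): 3^2 + 2^2 + (-4)^2 = 29
Negative signature terms (e_j^2 = -1): (-4)^2 = 16
v^2 = 29 - 16 = 13


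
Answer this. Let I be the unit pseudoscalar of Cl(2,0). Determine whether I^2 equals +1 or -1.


The pseudoscalar I = e1...e_n (product of all n generators) of Cl(p,q) satisfies I^2 = (-1)^(q + n(n-1)/2).
p = 2, q = 0, n = p + q = 2
n(n-1)/2 = 2 * 1 / 2 = 1
Exponent = q + n(n-1)/2 = 0 + 1 = 1
I^2 = (-1)^1 = -1


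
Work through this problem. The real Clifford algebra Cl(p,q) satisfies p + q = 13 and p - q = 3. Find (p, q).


We need p + q = 13 and p - q = 3.
Adding: 2p = 13 + 3 = 16, so p = 8.
Then q = 13 - 8 = 5.
(p, q) = (8, 5)


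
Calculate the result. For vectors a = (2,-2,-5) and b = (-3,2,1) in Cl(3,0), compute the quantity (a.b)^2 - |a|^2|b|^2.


a . b = 2*(-3) + (-2)*2 + (-5)*1
= -6 + (-4) + (-5) = -15
|a|^2 = 2^2 + (-2)^2 + (-5)^2 = 33
|b|^2 = (-3)^2 + 2^2 + 1^2 = 14
(a.b)^2 = (-15)^2 = 225
|a|^2 * |b|^2 = 33 * 14 = 462
Result = 225 - 462 = -237


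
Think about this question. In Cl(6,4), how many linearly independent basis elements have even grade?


Even subalgebra dimension = 2^(n-1)
n = 6 + 4 = 10
2^(10 - 1) = 2^9 = 512
Verification: sum of C(10,k) for even k = 1 + 45 + 210 + 210 + 45 + 1 = 512
Result = 512


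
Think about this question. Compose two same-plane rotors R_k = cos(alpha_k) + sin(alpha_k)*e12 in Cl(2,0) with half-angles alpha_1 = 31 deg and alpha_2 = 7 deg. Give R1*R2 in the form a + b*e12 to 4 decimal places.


Same-plane rotors commute and their half-angles add:
R1*R2 = cos(a1 + a2) + sin(a1 + a2)*e12.
a1 + a2 = 31 + 7 = 38 deg
cos(38 deg) = 0.7880
sin(38 deg) = 0.6157
R1*R2 = 0.7880 + 0.6157*e12


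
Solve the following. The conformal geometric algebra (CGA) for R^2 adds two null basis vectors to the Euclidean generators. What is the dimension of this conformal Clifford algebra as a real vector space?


The conformal model of R^2 uses Cl(3,1): the 2 Euclidean generators plus two extra orthogonal generators e+ (e+^2 = +1) and e- (e-^2 = -1), from which the null vectors e0, einf are built.
Number of generators m = 2 + 2 = 4.
dim Cl(p,q) = 2^m = 2^4 = 16


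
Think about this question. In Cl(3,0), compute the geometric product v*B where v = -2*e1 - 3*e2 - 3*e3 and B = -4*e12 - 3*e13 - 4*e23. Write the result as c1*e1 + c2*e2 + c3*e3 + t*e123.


vB has grade-1 (vector) and grade-3 (trivector) parts: vB = (v _| B) + (v ^ B).
Vector part <vB>_1:
  e1: -v2*b12 - v3*b13 = -(-3)*(-4) - (-3)*(-3) = -21
  e2: v1*b12 - v3*b23 = (-2)*(-4) - (-3)*(-4) = -4
  e3: v1*b13 + v2*b23 = (-2)*(-3) + (-3)*(-4) = 18
Trivector part <vB>_3:
  e123: v1*b23 - v2*b13 + v3*b12 = (-2)*(-4) - (-3)*(-3) + (-3)*(-4) = 11
vB = -21*e1 - 4*e2 + 18*e3 + 11*e123


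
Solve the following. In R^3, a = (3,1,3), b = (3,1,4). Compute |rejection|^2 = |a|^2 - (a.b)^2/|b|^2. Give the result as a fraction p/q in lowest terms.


|a|^2 = 3^2 + 1^2 + 3^2 = 19
|b|^2 = 3^2 + 1^2 + 4^2 = 26
a . b = 3*3 + 1*1 + 3*4 = 22
(a.b)^2 = 22^2 = 484
|rej|^2 = 19 - 484/26
= (494 - 484)/26
= 10/26
In lowest terms: 5/13


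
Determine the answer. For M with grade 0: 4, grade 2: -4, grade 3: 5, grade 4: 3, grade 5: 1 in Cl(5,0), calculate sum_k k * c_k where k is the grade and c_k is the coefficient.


Grade-weighted sum = sum of grade_k * coefficient_k
0*4 = 0
2*(-4) = -8
3*5 = 15
4*3 = 12
5*1 = 5
Total = 0 + (-8) + 15 + 12 + 5 = 24


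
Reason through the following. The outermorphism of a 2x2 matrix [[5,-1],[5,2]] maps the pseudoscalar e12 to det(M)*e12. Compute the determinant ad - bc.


The outermorphism of a linear map f sends e1^e2 to f(e1)^f(e2).
f(e1) = 5*e1 + 5*e2
f(e2) = -1*e1 + 2*e2
f(e1) ^ f(e2) = (5*e1 + 5*e2) ^ (-1*e1 + 2*e2)
= 5*2*e12 + 5*(-1)*e21
= (10 - (-5))*e12
= 15*e12
Coefficient = 15


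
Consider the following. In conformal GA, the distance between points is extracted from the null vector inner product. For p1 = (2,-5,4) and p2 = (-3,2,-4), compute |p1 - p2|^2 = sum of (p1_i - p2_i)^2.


p1 - p2 = (5, -7, 8)
|p1 - p2|^2 = 5^2 + (-7)^2 + 8^2
= 25 + 49 + 64
= 138


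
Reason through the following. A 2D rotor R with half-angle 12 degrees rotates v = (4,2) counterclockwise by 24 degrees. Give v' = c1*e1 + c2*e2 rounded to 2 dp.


Rotor R = cos(12deg) - sin(12deg)*e12
Rotation angle theta = 2 * 12 = 24 degrees
v' = R*v*~R rotates v by theta.
cos(24deg) = 0.9135, sin(24deg) = 0.4067
v'_1 = 4*cos(24deg) - 2*sin(24deg)
= 4*0.9135 - 2*0.4067
= 2.84
v'_2 = 4*sin(24deg) + 2*cos(24deg)
= 4*0.4067 + 2*0.9135
= 3.45
v' = 2.84*e1 + 3.45*e2


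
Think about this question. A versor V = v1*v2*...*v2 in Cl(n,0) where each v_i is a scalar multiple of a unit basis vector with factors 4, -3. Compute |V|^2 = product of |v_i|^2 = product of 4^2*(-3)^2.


Each vector v_i has |v_i|^2 = s_i^2
Squared scales: 4^2 = 16, (-3)^2 = 9
|V|^2 = 16 * 9
= 144


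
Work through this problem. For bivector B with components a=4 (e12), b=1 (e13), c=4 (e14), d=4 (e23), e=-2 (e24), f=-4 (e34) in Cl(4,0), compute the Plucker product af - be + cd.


Plucker relation: af - be + cd
a*f = 4*(-4) = -16
b*e = 1*(-2) = -2
c*d = 4*4 = 16
af - be + cd = -16 - (-2) + 16
= 2


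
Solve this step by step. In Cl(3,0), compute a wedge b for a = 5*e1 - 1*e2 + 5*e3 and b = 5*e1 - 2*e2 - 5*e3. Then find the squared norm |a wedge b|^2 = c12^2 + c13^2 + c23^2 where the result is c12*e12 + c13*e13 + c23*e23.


a wedge b = (a1*b2 - a2*b1)*e12 + (a1*b3 - a3*b1)*e13 + (a2*b3 - a3*b2)*e23
e12 coeff: 5*(-2) - (-1)*5 = -10 - (-5) = -5
e13 coeff: 5*(-5) - 5*5 = -25 - 25 = -50
e23 coeff: (-1)*(-5) - 5*(-2) = 5 - (-10) = 15
|a wedge b|^2 = (-5)^2 + (-50)^2 + 15^2
= 25 + 2500 + 225
= 2750


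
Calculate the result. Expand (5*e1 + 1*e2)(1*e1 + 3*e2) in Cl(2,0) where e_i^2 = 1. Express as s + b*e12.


Expand: (5*e1 + 1*e2)(1*e1 + 3*e2)
= 5*1*e1e1 + 5*3*e1e2 + 1*1*e2e1 + 1*3*e2e2
Using e1^2 = e2^2 = 1, e2e1 = -e1e2:
Scalar part s = 5*1 + 1*3 = 5 + 3 = 8
Bivector part b = 5*3 - 1*1 = 15 - 1 = 14
uv = 8 + 14*e12


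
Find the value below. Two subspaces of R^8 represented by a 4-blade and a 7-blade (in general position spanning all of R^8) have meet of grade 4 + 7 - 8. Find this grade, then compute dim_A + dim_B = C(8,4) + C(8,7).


Meet grade = grade(A) + grade(B) - n
= 4 + 7 - 8 = 3
C(8,4) = 70
C(8,7) = 8
dim_A + dim_B = 70 + 8 = 78


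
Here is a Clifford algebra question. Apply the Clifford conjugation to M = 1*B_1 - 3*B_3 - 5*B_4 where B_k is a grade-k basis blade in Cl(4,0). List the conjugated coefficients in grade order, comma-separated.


Clifford conjugate sign for grade k: (-1)^(k(k+1)/2)
Grade 1: (-1)^(1*2/2) = (-1)^1 = -1, coeff 1 -> -1
Grade 3: (-1)^(3*4/2) = (-1)^6 = 1, coeff -3 -> -3
Grade 4: (-1)^(4*5/2) = (-1)^10 = 1, coeff -5 -> -5
Conjugated coefficients: -1, -3, -5


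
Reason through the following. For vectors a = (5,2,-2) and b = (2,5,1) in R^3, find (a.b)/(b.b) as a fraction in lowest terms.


Projection coefficient = (a . b) / (b . b)
a . b = 5*2 + 2*5 + (-2)*1
= 10 + 10 + (-2) = 18
b . b = 2^2 + 5^2 + 1^2
= 4 + 25 + 1 = 30
Coefficient = 18/30
In lowest terms: 3/5


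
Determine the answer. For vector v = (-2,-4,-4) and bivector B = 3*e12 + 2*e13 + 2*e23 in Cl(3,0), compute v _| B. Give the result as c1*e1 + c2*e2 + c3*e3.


Left contraction v _| B = <vB>_1 (grade-1 part of the geometric product vB).
Using e1_|e12 = e2, e2_|e12 = -e1, e1_|e13 = e3, e3_|e13 = -e1, e2_|e23 = e3, e3_|e23 = -e2:
e1 coeff: -v2*b12 - v3*b13 = -(-4)*(3) - (-4)*(2) = 20
e2 coeff: v1*b12 - v3*b23 = (-2)*(3) - (-4)*(2) = 2
e3 coeff: v1*b13 + v2*b23 = (-2)*(2) + (-4)*(2) = -12
v _| B = 20*e1 + 2*e2 - 12*e3


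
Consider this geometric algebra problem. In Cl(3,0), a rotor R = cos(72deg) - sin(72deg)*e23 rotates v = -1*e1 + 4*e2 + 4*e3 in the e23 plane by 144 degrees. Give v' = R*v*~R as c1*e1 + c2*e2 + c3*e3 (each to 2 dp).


Rotor R = cos(72deg) - sin(72deg)*e23
Rotation angle theta = 2 * 72 = 144 degrees in the e23 plane (e2 -> e3).
The component perpendicular to the plane (e1) is invariant: v'_1 = v1 = -1.00
cos(144deg) = -0.8090, sin(144deg) = 0.5878
v'_2 = v2*cos(theta) - v3*sin(theta) = 4*(-0.8090) - 4*0.5878 = -5.59
v'_3 = v2*sin(theta) + v3*cos(theta) = 4*0.5878 + 4*(-0.8090) = -0.88
v' = -1.00*e1 - 5.59*e2 - 0.88*e3


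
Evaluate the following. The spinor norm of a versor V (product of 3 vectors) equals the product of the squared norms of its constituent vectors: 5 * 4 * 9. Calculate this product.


Spinor norm N(V) = |v1|^2 * |v2|^2 * ... * |v3|^2
= 5 * 4 * 9
Running product: 5, 20, 180
N(V) = 180


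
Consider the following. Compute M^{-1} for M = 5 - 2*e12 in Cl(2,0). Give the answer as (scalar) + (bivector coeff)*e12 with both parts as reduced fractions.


M = 5 - 2*e12, where e12^2 = -1.
Since M commutes with its reverse ~M = a - b*e12, M * ~M = a^2 - b^2*e12^2 = a^2 + b^2.
So M^{-1} = ~M / (a^2 + b^2) = (a - b*e12)/(a^2 + b^2).
a^2 + b^2 = 25 + 4 = 29
Scalar part = 5/29 = 5/29
Bivector coeff = 2/29 = 2/29
M^{-1} = 5/29 + 2/29*e12


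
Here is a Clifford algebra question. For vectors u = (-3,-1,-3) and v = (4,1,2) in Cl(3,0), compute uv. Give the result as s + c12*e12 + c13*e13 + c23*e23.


In Cl(3,0): e_i^2 = 1, e_ie_j = -e_je_i for i != j.
Scalar part = u . v = (-3)*4 + (-1)*1 + (-3)*2
= -12 + (-1) + (-6) = -19
e12 coeff = (-3)*1 - (-1)*4 = -3 - (-4) = 1
e13 coeff = (-3)*2 - (-3)*4 = -6 - (-12) = 6
e23 coeff = (-1)*2 - (-3)*1 = -2 - (-3) = 1
uv = -19 + 1*e12 + 6*e13 + 1*e23


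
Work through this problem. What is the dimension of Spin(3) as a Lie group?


Spin(n) double-covers SO(n); both have Lie algebra so(n) of dimension n(n-1)/2.
n = 3
n(n-1) = 3 * 2 = 6
dim Spin(3) = 6/2 = 3


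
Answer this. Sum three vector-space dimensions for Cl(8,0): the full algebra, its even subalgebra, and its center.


n = 8 + 0 = 8
Total dim = 2^8 = 256
Even subalgebra dim = 2^7 = 128
n is even, so center dim = 1
Sum = 256 + 128 + 1 = 385


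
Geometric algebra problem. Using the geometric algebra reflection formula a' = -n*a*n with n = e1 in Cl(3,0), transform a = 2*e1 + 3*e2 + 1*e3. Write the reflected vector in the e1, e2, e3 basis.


Reflection formula: a' = -n*a*n, with n = e1 (unit vector, n^2 = 1).
For reflection through hyperplane perp to e1:
The component along e1 flips sign, others stay.
a = (2, 3, 1)
a' = (-2, 3, 1)
a' = -2*e1 + 3*e2 + 1*e3


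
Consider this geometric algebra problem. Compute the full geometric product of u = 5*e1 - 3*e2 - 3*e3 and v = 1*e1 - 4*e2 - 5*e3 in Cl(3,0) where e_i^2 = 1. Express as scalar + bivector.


In Cl(3,0): e_i^2 = 1, e_ie_j = -e_je_i for i != j.
Scalar part = u . v = 5*1 + (-3)*(-4) + (-3)*(-5)
= 5 + 12 + 15 = 32
e12 coeff = 5*(-4) - (-3)*1 = -20 - (-3) = -17
e13 coeff = 5*(-5) - (-3)*1 = -25 - (-3) = -22
e23 coeff = (-3)*(-5) - (-3)*(-4) = 15 - 12 = 3
uv = 32 - 17*e12 - 22*e13 + 3*e23


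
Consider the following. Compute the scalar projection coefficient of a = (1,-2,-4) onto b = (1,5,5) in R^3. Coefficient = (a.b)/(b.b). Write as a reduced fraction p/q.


Projection coefficient = (a . b) / (b . b)
a . b = 1*1 + (-2)*5 + (-4)*5
= 1 + (-10) + (-20) = -29
b . b = 1^2 + 5^2 + 5^2
= 1 + 25 + 25 = 51
Coefficient = -29/51
In lowest terms: -29/51


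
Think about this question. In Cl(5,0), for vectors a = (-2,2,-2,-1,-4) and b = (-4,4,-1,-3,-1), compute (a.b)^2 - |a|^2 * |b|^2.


a . b = (-2)*(-4) + 2*4 + (-2)*(-1) + (-1)*(-3) + (-4)*(-1)
= 8 + 8 + 2 + 3 + 4 = 25
|a|^2 = (-2)^2 + 2^2 + (-2)^2 + (-1)^2 + (-4)^2 = 29
|b|^2 = (-4)^2 + 4^2 + (-1)^2 + (-3)^2 + (-1)^2 = 43
(a.b)^2 = 25^2 = 625
|a|^2 * |b|^2 = 29 * 43 = 1247
Result = 625 - 1247 = -622


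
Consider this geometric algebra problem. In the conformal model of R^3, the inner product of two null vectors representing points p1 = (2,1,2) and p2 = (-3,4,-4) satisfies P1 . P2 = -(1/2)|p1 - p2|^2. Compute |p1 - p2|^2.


p1 - p2 = (5, -3, 6)
|p1 - p2|^2 = 5^2 + (-3)^2 + 6^2
= 25 + 9 + 36
= 70


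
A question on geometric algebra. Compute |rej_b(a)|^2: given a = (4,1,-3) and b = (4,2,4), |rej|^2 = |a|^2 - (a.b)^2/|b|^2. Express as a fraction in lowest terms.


|a|^2 = 4^2 + 1^2 + (-3)^2 = 26
|b|^2 = 4^2 + 2^2 + 4^2 = 36
a . b = 4*4 + 1*2 + (-3)*4 = 6
(a.b)^2 = 6^2 = 36
|rej|^2 = 26 - 36/36
= (936 - 36)/36
= 900/36
In lowest terms: 25/1


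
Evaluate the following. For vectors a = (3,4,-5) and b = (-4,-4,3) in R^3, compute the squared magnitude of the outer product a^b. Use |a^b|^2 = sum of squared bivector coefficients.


a wedge b = (a1*b2 - a2*b1)*e12 + (a1*b3 - a3*b1)*e13 + (a2*b3 - a3*b2)*e23
e12 coeff: 3*(-4) - 4*(-4) = -12 - (-16) = 4
e13 coeff: 3*3 - (-5)*(-4) = 9 - 20 = -11
e23 coeff: 4*3 - (-5)*(-4) = 12 - 20 = -8
|a wedge b|^2 = 4^2 + (-11)^2 + (-8)^2
= 16 + 121 + 64
= 201


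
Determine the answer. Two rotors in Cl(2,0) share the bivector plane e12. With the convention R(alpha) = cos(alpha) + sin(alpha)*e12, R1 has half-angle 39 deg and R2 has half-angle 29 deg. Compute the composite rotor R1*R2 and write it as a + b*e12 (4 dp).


Same-plane rotors commute and their half-angles add:
R1*R2 = cos(a1 + a2) + sin(a1 + a2)*e12.
a1 + a2 = 39 + 29 = 68 deg
cos(68 deg) = 0.3746
sin(68 deg) = 0.9272
R1*R2 = 0.3746 + 0.9272*e12


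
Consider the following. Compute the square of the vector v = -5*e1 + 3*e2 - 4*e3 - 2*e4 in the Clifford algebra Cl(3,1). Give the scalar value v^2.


v^2 = sum of c_i^2 * e_i^2
Positive signature terms (e_i^2 = +1): (-5)^2 + 3^2 + (-4)^2 = 50
Negative signature terms (e_j^2 = -1): (-2)^2 = 4
v^2 = 50 - 4 = 46


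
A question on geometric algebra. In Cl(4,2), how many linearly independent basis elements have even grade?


Even subalgebra dimension = 2^(n-1)
n = 4 + 2 = 6
2^(6 - 1) = 2^5 = 32
Verification: sum of C(6,k) for even k = 1 + 15 + 15 + 1 = 32
Result = 32


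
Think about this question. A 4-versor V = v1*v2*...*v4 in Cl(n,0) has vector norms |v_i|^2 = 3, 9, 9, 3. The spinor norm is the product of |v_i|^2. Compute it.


Spinor norm N(V) = |v1|^2 * |v2|^2 * ... * |v4|^2
= 3 * 9 * 9 * 3
Running product: 3, 27, 243, 729
N(V) = 729


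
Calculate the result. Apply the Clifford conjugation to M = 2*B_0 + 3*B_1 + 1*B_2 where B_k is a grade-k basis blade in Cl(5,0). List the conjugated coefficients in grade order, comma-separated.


Clifford conjugate sign for grade k: (-1)^(k(k+1)/2)
Grade 0: (-1)^(0*1/2) = (-1)^0 = 1, coeff 2 -> 2
Grade 1: (-1)^(1*2/2) = (-1)^1 = -1, coeff 3 -> -3
Grade 2: (-1)^(2*3/2) = (-1)^3 = -1, coeff 1 -> -1
Conjugated coefficients: 2, -3, -1


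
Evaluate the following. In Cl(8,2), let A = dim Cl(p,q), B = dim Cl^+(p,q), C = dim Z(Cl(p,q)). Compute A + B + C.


n = 8 + 2 = 10
Total dim = 2^10 = 1024
Even subalgebra dim = 2^9 = 512
n is even, so center dim = 1
Sum = 1024 + 512 + 1 = 1537


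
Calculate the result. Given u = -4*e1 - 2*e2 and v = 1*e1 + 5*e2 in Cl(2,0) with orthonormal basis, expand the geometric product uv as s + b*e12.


Expand: (-4*e1 - 2*e2)(1*e1 + 5*e2)
= (-4)*1*e1e1 + (-4)*5*e1e2 + (-2)*1*e2e1 + (-2)*5*e2e2
Using e1^2 = e2^2 = 1, e2e1 = -e1e2:
Scalar part s = (-4)*1 + (-2)*5 = -4 + (-10) = -14
Bivector part b = (-4)*5 - (-2)*1 = -20 - (-2) = -18
uv = -14 - 18*e12


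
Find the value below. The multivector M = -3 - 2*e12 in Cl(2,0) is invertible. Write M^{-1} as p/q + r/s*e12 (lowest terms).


M = -3 - 2*e12, where e12^2 = -1.
Since M commutes with its reverse ~M = a - b*e12, M * ~M = a^2 - b^2*e12^2 = a^2 + b^2.
So M^{-1} = ~M / (a^2 + b^2) = (a - b*e12)/(a^2 + b^2).
a^2 + b^2 = 9 + 4 = 13
Scalar part = -3/13 = -3/13
Bivector coeff = 2/13 = 2/13
M^{-1} = -3/13 + 2/13*e12


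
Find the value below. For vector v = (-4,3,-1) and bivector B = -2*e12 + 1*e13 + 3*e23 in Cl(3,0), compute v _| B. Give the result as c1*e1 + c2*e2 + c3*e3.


Left contraction v _| B = <vB>_1 (grade-1 part of the geometric product vB).
Using e1_|e12 = e2, e2_|e12 = -e1, e1_|e13 = e3, e3_|e13 = -e1, e2_|e23 = e3, e3_|e23 = -e2:
e1 coeff: -v2*b12 - v3*b13 = -(3)*(-2) - (-1)*(1) = 7
e2 coeff: v1*b12 - v3*b23 = (-4)*(-2) - (-1)*(3) = 11
e3 coeff: v1*b13 + v2*b23 = (-4)*(1) + (3)*(3) = 5
v _| B = 7*e1 + 11*e2 + 5*e3


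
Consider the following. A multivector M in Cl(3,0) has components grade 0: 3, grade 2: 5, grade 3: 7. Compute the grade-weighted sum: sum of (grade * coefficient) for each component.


Grade-weighted sum = sum of grade_k * coefficient_k
0*3 = 0
2*5 = 10
3*7 = 21
Total = 0 + 10 + 21 = 31


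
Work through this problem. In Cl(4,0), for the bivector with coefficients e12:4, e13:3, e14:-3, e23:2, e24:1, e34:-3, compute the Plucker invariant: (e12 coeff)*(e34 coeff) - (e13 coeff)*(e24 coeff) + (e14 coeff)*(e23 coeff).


Plucker relation: af - be + cd
a*f = 4*(-3) = -12
b*e = 3*1 = 3
c*d = (-3)*2 = -6
af - be + cd = -12 - 3 + (-6)
= -21


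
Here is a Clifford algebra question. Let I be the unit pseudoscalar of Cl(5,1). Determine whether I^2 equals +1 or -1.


The pseudoscalar I = e1...e_n (product of all n generators) of Cl(p,q) satisfies I^2 = (-1)^(q + n(n-1)/2).
p = 5, q = 1, n = p + q = 6
n(n-1)/2 = 6 * 5 / 2 = 15
Exponent = q + n(n-1)/2 = 1 + 15 = 16
I^2 = (-1)^16 = +1


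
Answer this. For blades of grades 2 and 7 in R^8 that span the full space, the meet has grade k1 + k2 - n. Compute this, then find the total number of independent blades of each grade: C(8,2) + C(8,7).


Meet grade = grade(A) + grade(B) - n
= 2 + 7 - 8 = 1
C(8,2) = 28
C(8,7) = 8
dim_A + dim_B = 28 + 8 = 36


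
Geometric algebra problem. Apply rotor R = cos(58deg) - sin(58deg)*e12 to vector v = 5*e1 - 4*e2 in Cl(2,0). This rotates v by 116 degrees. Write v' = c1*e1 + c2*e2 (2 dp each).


Rotor R = cos(58deg) - sin(58deg)*e12
Rotation angle theta = 2 * 58 = 116 degrees
v' = R*v*~R rotates v by theta.
cos(116deg) = -0.4384, sin(116deg) = 0.8988
v'_1 = 5*cos(116deg) - (-4)*sin(116deg)
= 5*(-0.4384) - (-4)*0.8988
= 1.40
v'_2 = 5*sin(116deg) + (-4)*cos(116deg)
= 5*0.8988 + (-4)*(-0.4384)
= 6.25
v' = 1.40*e1 + 6.25*e2


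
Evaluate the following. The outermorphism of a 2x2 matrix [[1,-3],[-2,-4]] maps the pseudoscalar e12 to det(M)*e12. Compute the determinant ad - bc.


The outermorphism of a linear map f sends e1^e2 to f(e1)^f(e2).
f(e1) = 1*e1 - 2*e2
f(e2) = -3*e1 - 4*e2
f(e1) ^ f(e2) = (1*e1 - 2*e2) ^ (-3*e1 - 4*e2)
= 1*(-4)*e12 + (-2)*(-3)*e21
= (-4 - 6)*e12
= -10*e12
Coefficient = -10


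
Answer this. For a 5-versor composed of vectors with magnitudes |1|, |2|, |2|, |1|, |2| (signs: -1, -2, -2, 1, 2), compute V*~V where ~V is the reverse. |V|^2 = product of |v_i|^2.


Each vector v_i has |v_i|^2 = s_i^2
Squared scales: (-1)^2 = 1, (-2)^2 = 4, (-2)^2 = 4, 1^2 = 1, 2^2 = 4
|V|^2 = 1 * 4 * 4 * 1 * 4
= 64


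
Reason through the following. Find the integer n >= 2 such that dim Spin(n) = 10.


dim Spin(n) = dim so(n) = n(n-1)/2.
Solve n(n-1)/2 = 10, i.e. n^2 - n - 20 = 0.
Discriminant = 1 + 8*10 = 81
n = (1 + sqrt(81))/2 = (1 + 9)/2 = 5


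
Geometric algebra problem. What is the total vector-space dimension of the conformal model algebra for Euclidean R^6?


The conformal model of R^6 uses Cl(7,1): the 6 Euclidean generators plus two extra orthogonal generators e+ (e+^2 = +1) and e- (e-^2 = -1), from which the null vectors e0, einf are built.
Number of generators m = 6 + 2 = 8.
dim Cl(p,q) = 2^m = 2^8 = 256


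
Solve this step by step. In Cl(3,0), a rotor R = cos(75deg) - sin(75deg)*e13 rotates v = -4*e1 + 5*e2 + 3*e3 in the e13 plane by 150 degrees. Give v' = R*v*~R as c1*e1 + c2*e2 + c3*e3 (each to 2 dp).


Rotor R = cos(75deg) - sin(75deg)*e13
Rotation angle theta = 2 * 75 = 150 degrees in the e13 plane (e1 -> e3).
The component perpendicular to the plane (e2) is invariant: v'_2 = v2 = 5.00
cos(150deg) = -0.8660, sin(150deg) = 0.5000
v'_1 = v1*cos(theta) - v3*sin(theta) = -4*(-0.8660) - 3*0.5000 = 1.96
v'_3 = v1*sin(theta) + v3*cos(theta) = -4*0.5000 + 3*(-0.8660) = -4.60
v' = 1.96*e1 + 5.00*e2 - 4.60*e3


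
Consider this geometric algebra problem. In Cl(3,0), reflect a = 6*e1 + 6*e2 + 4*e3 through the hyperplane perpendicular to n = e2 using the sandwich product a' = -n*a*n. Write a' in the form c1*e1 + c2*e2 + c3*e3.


Reflection formula: a' = -n*a*n, with n = e2 (unit vector, n^2 = 1).
For reflection through hyperplane perp to e2:
The component along e2 flips sign, others stay.
a = (6, 6, 4)
a' = (6, -6, 4)
a' = 6*e1 - 6*e2 + 4*e3


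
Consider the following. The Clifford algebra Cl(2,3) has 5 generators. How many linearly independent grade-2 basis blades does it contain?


Number of grade-k basis blades in Cl(p,q) with n = p + q is C(n, k).
n = 2 + 3 = 5
C(5, 2) = 5! / (2! * 3!)
= 120 / (2 * 6)
= 10


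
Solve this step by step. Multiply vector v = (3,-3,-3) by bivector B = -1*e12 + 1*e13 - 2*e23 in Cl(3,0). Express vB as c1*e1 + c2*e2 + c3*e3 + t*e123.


vB has grade-1 (vector) and grade-3 (trivector) parts: vB = (v _| B) + (v ^ B).
Vector part <vB>_1:
  e1: -v2*b12 - v3*b13 = -(-3)*(-1) - (-3)*(1) = 0
  e2: v1*b12 - v3*b23 = (3)*(-1) - (-3)*(-2) = -9
  e3: v1*b13 + v2*b23 = (3)*(1) + (-3)*(-2) = 9
Trivector part <vB>_3:
  e123: v1*b23 - v2*b13 + v3*b12 = (3)*(-2) - (-3)*(1) + (-3)*(-1) = 0
vB = 0*e1 - 9*e2 + 9*e3 + 0*e123


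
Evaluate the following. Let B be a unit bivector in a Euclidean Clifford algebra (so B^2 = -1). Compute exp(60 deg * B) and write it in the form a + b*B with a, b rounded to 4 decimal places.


For a unit bivector B with B^2 = -1, the exponential series gives
e^(theta*B) = cos(theta) + sin(theta)*B (the GA analogue of Euler's formula).
theta = 60 degrees = 1.047198 rad
cos(60 deg) = 0.5000
sin(60 deg) = 0.8660
exp(theta*B) = 0.5000 + 0.8660*B


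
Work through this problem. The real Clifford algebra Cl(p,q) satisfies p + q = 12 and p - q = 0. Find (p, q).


We need p + q = 12 and p - q = 0.
Adding: 2p = 12 + 0 = 12, so p = 6.
Then q = 12 - 6 = 6.
(p, q) = (6, 6)


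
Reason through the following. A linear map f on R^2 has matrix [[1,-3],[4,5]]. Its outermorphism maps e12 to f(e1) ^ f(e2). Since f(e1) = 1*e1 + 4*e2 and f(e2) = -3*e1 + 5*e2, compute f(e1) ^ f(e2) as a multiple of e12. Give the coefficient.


The outermorphism of a linear map f sends e1^e2 to f(e1)^f(e2).
f(e1) = 1*e1 + 4*e2
f(e2) = -3*e1 + 5*e2
f(e1) ^ f(e2) = (1*e1 + 4*e2) ^ (-3*e1 + 5*e2)
= 1*5*e12 + 4*(-3)*e21
= (5 - (-12))*e12
= 17*e12
Coefficient = 17


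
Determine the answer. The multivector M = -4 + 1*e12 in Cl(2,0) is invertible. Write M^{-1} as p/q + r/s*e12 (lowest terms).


M = -4 + 1*e12, where e12^2 = -1.
Since M commutes with its reverse ~M = a - b*e12, M * ~M = a^2 - b^2*e12^2 = a^2 + b^2.
So M^{-1} = ~M / (a^2 + b^2) = (a - b*e12)/(a^2 + b^2).
a^2 + b^2 = 16 + 1 = 17
Scalar part = -4/17 = -4/17
Bivector coeff = -1/17 = -1/17
M^{-1} = -4/17 - 1/17*e12


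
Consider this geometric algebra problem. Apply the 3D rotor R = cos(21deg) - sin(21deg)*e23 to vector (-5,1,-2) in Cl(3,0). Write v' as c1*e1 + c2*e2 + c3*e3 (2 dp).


Rotor R = cos(21deg) - sin(21deg)*e23
Rotation angle theta = 2 * 21 = 42 degrees in the e23 plane (e2 -> e3).
The component perpendicular to the plane (e1) is invariant: v'_1 = v1 = -5.00
cos(42deg) = 0.7431, sin(42deg) = 0.6691
v'_2 = v2*cos(theta) - v3*sin(theta) = 1*0.7431 - (-2)*0.6691 = 2.08
v'_3 = v2*sin(theta) + v3*cos(theta) = 1*0.6691 + (-2)*0.7431 = -0.82
v' = -5.00*e1 + 2.08*e2 - 0.82*e3


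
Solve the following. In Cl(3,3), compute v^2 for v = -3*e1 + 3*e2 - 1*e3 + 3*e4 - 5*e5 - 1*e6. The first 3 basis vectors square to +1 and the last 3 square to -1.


v^2 = sum of c_i^2 * e_i^2
Positive signature terms (e_i^2 = +1): (-3)^2 + 3^2 + (-1)^2 = 19
Negative signature terms (e_j^2 = -1): 3^2 + (-5)^2 + (-1)^2 = 35
v^2 = 19 - 35 = -16


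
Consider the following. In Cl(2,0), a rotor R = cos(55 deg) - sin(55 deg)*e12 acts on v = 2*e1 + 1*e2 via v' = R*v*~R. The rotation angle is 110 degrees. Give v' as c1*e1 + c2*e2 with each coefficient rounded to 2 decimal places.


Rotor R = cos(55deg) - sin(55deg)*e12
Rotation angle theta = 2 * 55 = 110 degrees
v' = R*v*~R rotates v by theta.
cos(110deg) = -0.3420, sin(110deg) = 0.9397
v'_1 = 2*cos(110deg) - 1*sin(110deg)
= 2*(-0.3420) - 1*0.9397
= -1.62
v'_2 = 2*sin(110deg) + 1*cos(110deg)
= 2*0.9397 + 1*(-0.3420)
= 1.54
v' = -1.62*e1 + 1.54*e2


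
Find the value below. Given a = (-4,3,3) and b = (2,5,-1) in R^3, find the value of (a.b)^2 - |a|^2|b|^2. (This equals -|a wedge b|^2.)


a . b = (-4)*2 + 3*5 + 3*(-1)
= -8 + 15 + (-3) = 4
|a|^2 = (-4)^2 + 3^2 + 3^2 = 34
|b|^2 = 2^2 + 5^2 + (-1)^2 = 30
(a.b)^2 = 4^2 = 16
|a|^2 * |b|^2 = 34 * 30 = 1020
Result = 16 - 1020 = -1004


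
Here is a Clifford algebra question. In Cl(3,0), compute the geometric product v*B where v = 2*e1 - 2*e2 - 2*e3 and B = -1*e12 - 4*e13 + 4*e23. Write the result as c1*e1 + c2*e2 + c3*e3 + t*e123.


vB has grade-1 (vector) and grade-3 (trivector) parts: vB = (v _| B) + (v ^ B).
Vector part <vB>_1:
  e1: -v2*b12 - v3*b13 = -(-2)*(-1) - (-2)*(-4) = -10
  e2: v1*b12 - v3*b23 = (2)*(-1) - (-2)*(4) = 6
  e3: v1*b13 + v2*b23 = (2)*(-4) + (-2)*(4) = -16
Trivector part <vB>_3:
  e123: v1*b23 - v2*b13 + v3*b12 = (2)*(4) - (-2)*(-4) + (-2)*(-1) = 2
vB = -10*e1 + 6*e2 - 16*e3 + 2*e123


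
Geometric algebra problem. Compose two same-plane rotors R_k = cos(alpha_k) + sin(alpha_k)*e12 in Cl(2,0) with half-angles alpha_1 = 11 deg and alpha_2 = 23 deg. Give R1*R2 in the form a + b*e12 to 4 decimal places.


Same-plane rotors commute and their half-angles add:
R1*R2 = cos(a1 + a2) + sin(a1 + a2)*e12.
a1 + a2 = 11 + 23 = 34 deg
cos(34 deg) = 0.8290
sin(34 deg) = 0.5592
R1*R2 = 0.8290 + 0.5592*e12


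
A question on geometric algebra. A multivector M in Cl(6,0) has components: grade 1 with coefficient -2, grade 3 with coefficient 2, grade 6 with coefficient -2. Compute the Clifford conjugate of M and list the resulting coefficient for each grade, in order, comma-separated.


Clifford conjugate sign for grade k: (-1)^(k(k+1)/2)
Grade 1: (-1)^(1*2/2) = (-1)^1 = -1, coeff -2 -> 2
Grade 3: (-1)^(3*4/2) = (-1)^6 = 1, coeff 2 -> 2
Grade 6: (-1)^(6*7/2) = (-1)^21 = -1, coeff -2 -> 2
Conjugated coefficients: 2, 2, 2


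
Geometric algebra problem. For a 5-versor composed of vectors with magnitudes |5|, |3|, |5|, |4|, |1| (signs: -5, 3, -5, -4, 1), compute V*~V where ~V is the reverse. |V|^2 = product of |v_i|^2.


Each vector v_i has |v_i|^2 = s_i^2
Squared scales: (-5)^2 = 25, 3^2 = 9, (-5)^2 = 25, (-4)^2 = 16, 1^2 = 1
|V|^2 = 25 * 9 * 25 * 16 * 1
= 90000


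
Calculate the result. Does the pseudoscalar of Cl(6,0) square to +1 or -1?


The pseudoscalar I = e1...e_n (product of all n generators) of Cl(p,q) satisfies I^2 = (-1)^(q + n(n-1)/2).
p = 6, q = 0, n = p + q = 6
n(n-1)/2 = 6 * 5 / 2 = 15
Exponent = q + n(n-1)/2 = 0 + 15 = 15
I^2 = (-1)^15 = -1


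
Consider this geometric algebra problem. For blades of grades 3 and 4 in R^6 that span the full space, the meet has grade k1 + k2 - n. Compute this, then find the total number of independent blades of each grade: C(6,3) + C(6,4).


Meet grade = grade(A) + grade(B) - n
= 3 + 4 - 6 = 1
C(6,3) = 20
C(6,4) = 15
dim_A + dim_B = 20 + 15 = 35


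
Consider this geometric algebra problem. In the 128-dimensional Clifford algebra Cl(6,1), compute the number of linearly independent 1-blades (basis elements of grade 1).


Number of grade-k basis blades in Cl(p,q) with n = p + q is C(n, k).
n = 6 + 1 = 7
C(7, 1) = 7! / (1! * 6!)
= 5040 / (1 * 720)
= 7


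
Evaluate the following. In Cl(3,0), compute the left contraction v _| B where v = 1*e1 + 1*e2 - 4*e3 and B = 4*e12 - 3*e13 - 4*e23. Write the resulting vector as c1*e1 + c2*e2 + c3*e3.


Left contraction v _| B = <vB>_1 (grade-1 part of the geometric product vB).
Using e1_|e12 = e2, e2_|e12 = -e1, e1_|e13 = e3, e3_|e13 = -e1, e2_|e23 = e3, e3_|e23 = -e2:
e1 coeff: -v2*b12 - v3*b13 = -(1)*(4) - (-4)*(-3) = -16
e2 coeff: v1*b12 - v3*b23 = (1)*(4) - (-4)*(-4) = -12
e3 coeff: v1*b13 + v2*b23 = (1)*(-3) + (1)*(-4) = -7
v _| B = -16*e1 - 12*e2 - 7*e3


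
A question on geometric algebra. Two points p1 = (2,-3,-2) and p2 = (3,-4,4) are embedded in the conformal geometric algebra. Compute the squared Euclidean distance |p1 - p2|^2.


p1 - p2 = (-1, 1, -6)
|p1 - p2|^2 = (-1)^2 + 1^2 + (-6)^2
= 1 + 1 + 36
= 38


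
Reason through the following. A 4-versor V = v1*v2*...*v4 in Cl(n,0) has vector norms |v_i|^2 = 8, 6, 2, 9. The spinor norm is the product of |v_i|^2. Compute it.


Spinor norm N(V) = |v1|^2 * |v2|^2 * ... * |v4|^2
= 8 * 6 * 2 * 9
Running product: 8, 48, 96, 864
N(V) = 864


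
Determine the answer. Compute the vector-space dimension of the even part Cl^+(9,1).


Even subalgebra dimension = 2^(n-1)
n = 9 + 1 = 10
2^(10 - 1) = 2^9 = 512
Verification: sum of C(10,k) for even k = 1 + 45 + 210 + 210 + 45 + 1 = 512
Result = 512


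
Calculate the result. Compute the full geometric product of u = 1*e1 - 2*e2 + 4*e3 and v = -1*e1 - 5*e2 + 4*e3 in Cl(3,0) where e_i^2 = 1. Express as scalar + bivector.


In Cl(3,0): e_i^2 = 1, e_ie_j = -e_je_i for i != j.
Scalar part = u . v = 1*(-1) + (-2)*(-5) + 4*4
= -1 + 10 + 16 = 25
e12 coeff = 1*(-5) - (-2)*(-1) = -5 - 2 = -7
e13 coeff = 1*4 - 4*(-1) = 4 - (-4) = 8
e23 coeff = (-2)*4 - 4*(-5) = -8 - (-20) = 12
uv = 25 - 7*e12 + 8*e13 + 12*e23


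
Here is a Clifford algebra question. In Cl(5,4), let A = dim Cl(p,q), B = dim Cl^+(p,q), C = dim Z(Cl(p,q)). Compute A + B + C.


n = 5 + 4 = 9
Total dim = 2^9 = 512
Even subalgebra dim = 2^8 = 256
n is odd, so center dim = 2
Sum = 512 + 256 + 2 = 770


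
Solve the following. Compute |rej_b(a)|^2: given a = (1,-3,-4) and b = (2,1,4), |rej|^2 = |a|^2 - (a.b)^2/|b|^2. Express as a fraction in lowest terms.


|a|^2 = 1^2 + (-3)^2 + (-4)^2 = 26
|b|^2 = 2^2 + 1^2 + 4^2 = 21
a . b = 1*2 + (-3)*1 + (-4)*4 = -17
(a.b)^2 = (-17)^2 = 289
|rej|^2 = 26 - 289/21
= (546 - 289)/21
= 257/21
In lowest terms: 257/21


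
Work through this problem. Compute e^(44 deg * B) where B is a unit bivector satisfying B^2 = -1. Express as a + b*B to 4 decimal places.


For a unit bivector B with B^2 = -1, the exponential series gives
e^(theta*B) = cos(theta) + sin(theta)*B (the GA analogue of Euler's formula).
theta = 44 degrees = 0.767945 rad
cos(44 deg) = 0.7193
sin(44 deg) = 0.6947
exp(theta*B) = 0.7193 + 0.6947*B


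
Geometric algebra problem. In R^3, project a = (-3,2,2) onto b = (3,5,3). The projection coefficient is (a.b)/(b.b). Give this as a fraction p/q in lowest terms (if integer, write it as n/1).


Projection coefficient = (a . b) / (b . b)
a . b = (-3)*3 + 2*5 + 2*3
= -9 + 10 + 6 = 7
b . b = 3^2 + 5^2 + 3^2
= 9 + 25 + 9 = 43
Coefficient = 7/43
In lowest terms: 7/43


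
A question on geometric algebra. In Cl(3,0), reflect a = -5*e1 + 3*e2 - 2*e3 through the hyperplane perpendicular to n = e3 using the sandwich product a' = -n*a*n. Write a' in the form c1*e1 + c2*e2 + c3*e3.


Reflection formula: a' = -n*a*n, with n = e3 (unit vector, n^2 = 1).
For reflection through hyperplane perp to e3:
The component along e3 flips sign, others stay.
a = (-5, 3, -2)
a' = (-5, 3, 2)
a' = -5*e1 + 3*e2 + 2*e3


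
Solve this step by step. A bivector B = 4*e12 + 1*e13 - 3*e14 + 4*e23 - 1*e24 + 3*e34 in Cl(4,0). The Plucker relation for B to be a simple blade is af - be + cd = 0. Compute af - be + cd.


Plucker relation: af - be + cd
a*f = 4*3 = 12
b*e = 1*(-1) = -1
c*d = (-3)*4 = -12
af - be + cd = 12 - (-1) + (-12)
= 1


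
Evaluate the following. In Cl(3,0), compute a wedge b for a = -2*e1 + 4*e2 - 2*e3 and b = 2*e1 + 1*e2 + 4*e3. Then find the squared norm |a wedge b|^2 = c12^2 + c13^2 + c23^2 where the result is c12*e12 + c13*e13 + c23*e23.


a wedge b = (a1*b2 - a2*b1)*e12 + (a1*b3 - a3*b1)*e13 + (a2*b3 - a3*b2)*e23
e12 coeff: (-2)*1 - 4*2 = -2 - 8 = -10
e13 coeff: (-2)*4 - (-2)*2 = -8 - (-4) = -4
e23 coeff: 4*4 - (-2)*1 = 16 - (-2) = 18
|a wedge b|^2 = (-10)^2 + (-4)^2 + 18^2
= 100 + 16 + 324
= 440


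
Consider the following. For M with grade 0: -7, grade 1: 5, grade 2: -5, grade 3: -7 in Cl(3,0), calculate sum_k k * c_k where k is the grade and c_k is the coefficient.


Grade-weighted sum = sum of grade_k * coefficient_k
0*(-7) = 0
1*5 = 5
2*(-5) = -10
3*(-7) = -21
Total = 0 + 5 + (-10) + (-21) = -26


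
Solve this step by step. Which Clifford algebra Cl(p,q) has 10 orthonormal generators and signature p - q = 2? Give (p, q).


We need p + q = 10 and p - q = 2.
Adding: 2p = 10 + 2 = 12, so p = 6.
Then q = 10 - 6 = 4.
(p, q) = (6, 4)


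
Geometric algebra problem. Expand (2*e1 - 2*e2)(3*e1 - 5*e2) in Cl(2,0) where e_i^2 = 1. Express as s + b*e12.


Expand: (2*e1 - 2*e2)(3*e1 - 5*e2)
= 2*3*e1e1 + 2*(-5)*e1e2 + (-2)*3*e2e1 + (-2)*(-5)*e2e2
Using e1^2 = e2^2 = 1, e2e1 = -e1e2:
Scalar part s = 2*3 + (-2)*(-5) = 6 + 10 = 16
Bivector part b = 2*(-5) - (-2)*3 = -10 - (-6) = -4
uv = 16 - 4*e12


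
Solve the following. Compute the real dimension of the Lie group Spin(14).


Spin(n) double-covers SO(n); both have Lie algebra so(n) of dimension n(n-1)/2.
n = 14
n(n-1) = 14 * 13 = 182
dim Spin(14) = 182/2 = 91


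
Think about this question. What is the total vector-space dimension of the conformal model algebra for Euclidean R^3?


The conformal model of R^3 uses Cl(4,1): the 3 Euclidean generators plus two extra orthogonal generators e+ (e+^2 = +1) and e- (e-^2 = -1), from which the null vectors e0, einf are built.
Number of generators m = 3 + 2 = 5.
dim Cl(p,q) = 2^m = 2^5 = 32


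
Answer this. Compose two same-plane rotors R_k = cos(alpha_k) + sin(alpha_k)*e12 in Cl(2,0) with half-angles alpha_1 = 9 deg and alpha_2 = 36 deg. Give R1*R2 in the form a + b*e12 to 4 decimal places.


Same-plane rotors commute and their half-angles add:
R1*R2 = cos(a1 + a2) + sin(a1 + a2)*e12.
a1 + a2 = 9 + 36 = 45 deg
cos(45 deg) = 0.7071
sin(45 deg) = 0.7071
R1*R2 = 0.7071 + 0.7071*e12


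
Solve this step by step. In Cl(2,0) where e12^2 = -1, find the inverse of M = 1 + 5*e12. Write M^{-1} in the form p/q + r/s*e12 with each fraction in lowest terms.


M = 1 + 5*e12, where e12^2 = -1.
Since M commutes with its reverse ~M = a - b*e12, M * ~M = a^2 - b^2*e12^2 = a^2 + b^2.
So M^{-1} = ~M / (a^2 + b^2) = (a - b*e12)/(a^2 + b^2).
a^2 + b^2 = 1 + 25 = 26
Scalar part = 1/26 = 1/26
Bivector coeff = -5/26 = -5/26
M^{-1} = 1/26 - 5/26*e12


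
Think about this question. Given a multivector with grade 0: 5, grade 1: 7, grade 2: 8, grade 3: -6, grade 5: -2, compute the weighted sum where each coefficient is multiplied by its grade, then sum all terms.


Grade-weighted sum = sum of grade_k * coefficient_k
0*5 = 0
1*7 = 7
2*8 = 16
3*(-6) = -18
5*(-2) = -10
Total = 0 + 7 + 16 + (-18) + (-10) = -5


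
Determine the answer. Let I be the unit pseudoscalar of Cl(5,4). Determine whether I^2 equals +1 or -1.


The pseudoscalar I = e1...e_n (product of all n generators) of Cl(p,q) satisfies I^2 = (-1)^(q + n(n-1)/2).
p = 5, q = 4, n = p + q = 9
n(n-1)/2 = 9 * 8 / 2 = 36
Exponent = q + n(n-1)/2 = 4 + 36 = 40
I^2 = (-1)^40 = +1


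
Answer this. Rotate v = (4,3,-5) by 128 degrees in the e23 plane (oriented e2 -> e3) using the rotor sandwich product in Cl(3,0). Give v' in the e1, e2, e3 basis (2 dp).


Rotor R = cos(64deg) - sin(64deg)*e23
Rotation angle theta = 2 * 64 = 128 degrees in the e23 plane (e2 -> e3).
The component perpendicular to the plane (e1) is invariant: v'_1 = v1 = 4.00
cos(128deg) = -0.6157, sin(128deg) = 0.7880
v'_2 = v2*cos(theta) - v3*sin(theta) = 3*(-0.6157) - (-5)*0.7880 = 2.09
v'_3 = v2*sin(theta) + v3*cos(theta) = 3*0.7880 + (-5)*(-0.6157) = 5.44
v' = 4.00*e1 + 2.09*e2 + 5.44*e3


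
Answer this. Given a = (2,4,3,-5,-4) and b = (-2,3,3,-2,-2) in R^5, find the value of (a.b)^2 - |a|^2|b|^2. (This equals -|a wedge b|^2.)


a . b = 2*(-2) + 4*3 + 3*3 + (-5)*(-2) + (-4)*(-2)
= -4 + 12 + 9 + 10 + 8 = 35
|a|^2 = 2^2 + 4^2 + 3^2 + (-5)^2 + (-4)^2 = 70
|b|^2 = (-2)^2 + 3^2 + 3^2 + (-2)^2 + (-2)^2 = 30
(a.b)^2 = 35^2 = 1225
|a|^2 * |b|^2 = 70 * 30 = 2100
Result = 1225 - 2100 = -875


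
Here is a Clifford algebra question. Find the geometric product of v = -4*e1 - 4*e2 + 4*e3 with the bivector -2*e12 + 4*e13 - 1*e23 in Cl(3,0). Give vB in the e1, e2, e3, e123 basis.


vB has grade-1 (vector) and grade-3 (trivector) parts: vB = (v _| B) + (v ^ B).
Vector part <vB>_1:
  e1: -v2*b12 - v3*b13 = -(-4)*(-2) - (4)*(4) = -24
  e2: v1*b12 - v3*b23 = (-4)*(-2) - (4)*(-1) = 12
  e3: v1*b13 + v2*b23 = (-4)*(4) + (-4)*(-1) = -12
Trivector part <vB>_3:
  e123: v1*b23 - v2*b13 + v3*b12 = (-4)*(-1) - (-4)*(4) + (4)*(-2) = 12
vB = -24*e1 + 12*e2 - 12*e3 + 12*e123


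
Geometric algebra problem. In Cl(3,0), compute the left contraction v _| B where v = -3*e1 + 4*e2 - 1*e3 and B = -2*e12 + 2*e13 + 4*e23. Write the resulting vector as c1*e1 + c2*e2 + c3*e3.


Left contraction v _| B = <vB>_1 (grade-1 part of the geometric product vB).
Using e1_|e12 = e2, e2_|e12 = -e1, e1_|e13 = e3, e3_|e13 = -e1, e2_|e23 = e3, e3_|e23 = -e2:
e1 coeff: -v2*b12 - v3*b13 = -(4)*(-2) - (-1)*(2) = 10
e2 coeff: v1*b12 - v3*b23 = (-3)*(-2) - (-1)*(4) = 10
e3 coeff: v1*b13 + v2*b23 = (-3)*(2) + (4)*(4) = 10
v _| B = 10*e1 + 10*e2 + 10*e3


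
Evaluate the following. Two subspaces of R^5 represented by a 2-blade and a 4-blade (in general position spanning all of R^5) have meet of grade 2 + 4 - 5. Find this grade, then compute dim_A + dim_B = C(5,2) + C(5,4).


Meet grade = grade(A) + grade(B) - n
= 2 + 4 - 5 = 1
C(5,2) = 10
C(5,4) = 5
dim_A + dim_B = 10 + 5 = 15


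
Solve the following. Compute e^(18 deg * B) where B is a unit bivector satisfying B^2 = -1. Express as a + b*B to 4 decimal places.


For a unit bivector B with B^2 = -1, the exponential series gives
e^(theta*B) = cos(theta) + sin(theta)*B (the GA analogue of Euler's formula).
theta = 18 degrees = 0.314159 rad
cos(18 deg) = 0.9511
sin(18 deg) = 0.3090
exp(theta*B) = 0.9511 + 0.3090*B


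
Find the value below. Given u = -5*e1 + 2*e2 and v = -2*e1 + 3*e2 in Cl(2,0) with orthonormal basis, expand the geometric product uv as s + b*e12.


Expand: (-5*e1 + 2*e2)(-2*e1 + 3*e2)
= (-5)*(-2)*e1e1 + (-5)*3*e1e2 + 2*(-2)*e2e1 + 2*3*e2e2
Using e1^2 = e2^2 = 1, e2e1 = -e1e2:
Scalar part s = (-5)*(-2) + 2*3 = 10 + 6 = 16
Bivector part b = (-5)*3 - 2*(-2) = -15 - (-4) = -11
uv = 16 - 11*e12


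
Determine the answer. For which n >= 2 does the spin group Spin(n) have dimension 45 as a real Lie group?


dim Spin(n) = dim so(n) = n(n-1)/2.
Solve n(n-1)/2 = 45, i.e. n^2 - n - 90 = 0.
Discriminant = 1 + 8*45 = 361
n = (1 + sqrt(361))/2 = (1 + 19)/2 = 10


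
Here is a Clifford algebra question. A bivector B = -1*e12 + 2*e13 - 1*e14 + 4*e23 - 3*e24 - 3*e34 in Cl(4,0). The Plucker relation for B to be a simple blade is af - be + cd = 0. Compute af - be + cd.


Plucker relation: af - be + cd
a*f = (-1)*(-3) = 3
b*e = 2*(-3) = -6
c*d = (-1)*4 = -4
af - be + cd = 3 - (-6) + (-4)
= 5


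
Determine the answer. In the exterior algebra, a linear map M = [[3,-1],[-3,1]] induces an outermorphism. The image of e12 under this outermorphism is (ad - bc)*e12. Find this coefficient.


The outermorphism of a linear map f sends e1^e2 to f(e1)^f(e2).
f(e1) = 3*e1 - 3*e2
f(e2) = -1*e1 + 1*e2
f(e1) ^ f(e2) = (3*e1 - 3*e2) ^ (-1*e1 + 1*e2)
= 3*1*e12 + (-3)*(-1)*e21
= (3 - 3)*e12
= 0*e12
Coefficient = 0


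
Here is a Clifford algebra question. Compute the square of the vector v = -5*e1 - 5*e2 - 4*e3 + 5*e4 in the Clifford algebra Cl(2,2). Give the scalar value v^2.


v^2 = sum of c_i^2 * e_i^2
Positive signature terms (e_i^2 = +1): (-5)^2 + (-5)^2 = 50
Negative signature terms (e_j^2 = -1): (-4)^2 + 5^2 = 41
v^2 = 50 - 41 = 9


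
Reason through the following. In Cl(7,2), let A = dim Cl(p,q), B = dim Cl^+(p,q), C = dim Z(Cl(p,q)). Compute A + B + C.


n = 7 + 2 = 9
Total dim = 2^9 = 512
Even subalgebra dim = 2^8 = 256
n is odd, so center dim = 2
Sum = 512 + 256 + 2 = 770
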